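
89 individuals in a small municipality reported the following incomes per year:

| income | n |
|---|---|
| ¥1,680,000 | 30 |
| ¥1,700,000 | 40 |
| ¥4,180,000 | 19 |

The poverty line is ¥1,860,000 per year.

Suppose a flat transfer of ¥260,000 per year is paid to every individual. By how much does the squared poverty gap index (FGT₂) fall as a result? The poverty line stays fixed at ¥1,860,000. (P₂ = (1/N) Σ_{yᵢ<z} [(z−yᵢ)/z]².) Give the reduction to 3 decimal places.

Before: below the line — 30×¥1,680,000, 40×¥1,700,000; squared poverty gap index (FGT₂) = 0.00648.
After the ¥260,000 transfer: below the line — none; squared poverty gap index (FGT₂) = 0.00000.
Reduction = 0.00648 − 0.00000 = 0.006.

0.006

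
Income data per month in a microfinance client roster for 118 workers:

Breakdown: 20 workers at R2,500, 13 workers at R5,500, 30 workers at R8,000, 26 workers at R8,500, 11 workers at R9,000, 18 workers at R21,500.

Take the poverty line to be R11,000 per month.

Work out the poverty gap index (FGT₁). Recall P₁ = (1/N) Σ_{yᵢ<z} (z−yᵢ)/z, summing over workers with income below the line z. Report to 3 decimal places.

0.322

Below the line: 20×R2,500, 13×R5,500, 30×R8,000, 26×R8,500, 11×R9,000 (q = 100 of N = 118).
Shortfall ratios: (11000−2500)/11000 = 0.7727 (×20); (11000−5500)/11000 = 0.5000 (×13); (11000−8000)/11000 = 0.2727 (×30); (11000−8500)/11000 = 0.2273 (×26); (11000−9000)/11000 = 0.1818 (×11).
Sum of shortfalls = 38.045455; P₁ averages over all N: 38.045455 / 118 = 0.322.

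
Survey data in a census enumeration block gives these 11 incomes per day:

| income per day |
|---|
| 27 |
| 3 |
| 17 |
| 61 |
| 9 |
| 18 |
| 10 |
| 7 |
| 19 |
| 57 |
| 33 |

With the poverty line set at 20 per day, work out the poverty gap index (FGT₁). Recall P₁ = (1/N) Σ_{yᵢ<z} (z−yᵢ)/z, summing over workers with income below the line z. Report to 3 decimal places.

Poor units: 3, 7, 9, 10, 17, 18, 19 (q = 7 of N = 11).
Normalized shortfalls: (20−3)/20 = 0.8500; (20−7)/20 = 0.6500; (20−9)/20 = 0.5500; (20−10)/20 = 0.5000; (20−17)/20 = 0.1500; (20−18)/20 = 0.1000; (20−19)/20 = 0.0500.
Σ = 2.850000. Dividing by the full population N = 11 gives P₁ = 0.259.

0.259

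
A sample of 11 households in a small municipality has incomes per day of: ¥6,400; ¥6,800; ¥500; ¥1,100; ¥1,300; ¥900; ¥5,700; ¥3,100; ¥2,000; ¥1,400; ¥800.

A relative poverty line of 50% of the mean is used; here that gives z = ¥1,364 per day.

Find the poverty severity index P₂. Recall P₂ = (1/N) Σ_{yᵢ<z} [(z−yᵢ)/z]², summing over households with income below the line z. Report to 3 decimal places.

Poor units: ¥500, ¥800, ¥900, ¥1,100, ¥1,300 (q = 5 of N = 11).
Relative gaps: (1364−500)/1364 = 0.6334; (1364−800)/1364 = 0.4135; (1364−900)/1364 = 0.3402; (1364−1100)/1364 = 0.1935; (1364−1300)/1364 = 0.0469.
Squared: 0.4012; 0.1710; 0.1157; 0.0375; 0.0022.
Sum = 0.727591; P₂ = 0.727591 / 11 = 0.066.

0.066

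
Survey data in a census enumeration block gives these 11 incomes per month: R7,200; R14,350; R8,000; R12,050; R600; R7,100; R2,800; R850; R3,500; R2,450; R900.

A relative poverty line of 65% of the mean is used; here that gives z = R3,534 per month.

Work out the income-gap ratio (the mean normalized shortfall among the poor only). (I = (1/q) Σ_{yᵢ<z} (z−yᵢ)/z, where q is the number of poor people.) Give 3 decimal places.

Incomes under z: R600, R850, R900, R2,450, R2,800, R3,500 (q = 6 of N = 11).
Shortfall ratios (z−y)/z: 0.8302, 0.7595, 0.7453, 0.3067, 0.2077, 0.0096; sum = 2.859083.
I averages over the q = 6 poor units only: 2.859083 / 6 = 0.477.

0.477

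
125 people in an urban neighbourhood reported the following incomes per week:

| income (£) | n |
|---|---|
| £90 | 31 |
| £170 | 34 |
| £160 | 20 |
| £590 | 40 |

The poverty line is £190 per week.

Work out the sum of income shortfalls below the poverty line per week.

£4,380

Poor units: 31×£90, 20×£160, 34×£170 (q = 85 of N = 125).
Individual gaps: 31×(190−90) = 3100; 20×(190−160) = 600; 34×(190−170) = 680.
Aggregate gap = £4,380.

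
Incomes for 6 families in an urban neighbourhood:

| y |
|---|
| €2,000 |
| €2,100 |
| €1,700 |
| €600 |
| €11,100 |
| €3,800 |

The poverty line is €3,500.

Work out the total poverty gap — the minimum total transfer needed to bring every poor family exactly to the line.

€7,600

Incomes under z: €600, €1,700, €2,000, €2,100 (q = 4 of N = 6).
Individual gaps: 3500−600 = 2900; 3500−1700 = 1800; 3500−2000 = 1500; 3500−2100 = 1400.
Aggregate gap = €7,600.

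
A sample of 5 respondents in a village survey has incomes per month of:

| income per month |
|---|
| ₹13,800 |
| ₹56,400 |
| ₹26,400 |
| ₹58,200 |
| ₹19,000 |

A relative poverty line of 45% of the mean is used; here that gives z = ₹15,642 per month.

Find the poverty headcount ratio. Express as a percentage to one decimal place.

20.0%

1 of the 5 respondents have income below ₹15,642.
H = 1/5 = 20.0%.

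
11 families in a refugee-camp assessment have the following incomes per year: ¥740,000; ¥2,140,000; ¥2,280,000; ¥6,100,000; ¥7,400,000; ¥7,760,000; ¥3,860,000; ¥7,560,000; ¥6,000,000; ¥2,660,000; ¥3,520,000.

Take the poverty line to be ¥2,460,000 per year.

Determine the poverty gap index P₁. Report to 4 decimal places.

Incomes under z: ¥740,000, ¥2,140,000, ¥2,280,000 (q = 3 of N = 11).
Shortfall ratios: (2460000−740000)/2460000 = 0.6992; (2460000−2140000)/2460000 = 0.1301; (2460000−2280000)/2460000 = 0.0732.
Σ = 0.902439. Dividing by the full population N = 11 gives P₁ = 0.0820.

0.0820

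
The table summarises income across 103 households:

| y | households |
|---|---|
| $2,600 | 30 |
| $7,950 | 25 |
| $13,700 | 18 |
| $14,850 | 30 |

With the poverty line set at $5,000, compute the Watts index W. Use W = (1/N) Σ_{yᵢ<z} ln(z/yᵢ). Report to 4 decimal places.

0.1905

Below z: 30×$2,600 (q = 30 of N = 103).
Log shortfalls: ln(5000/2600) = 0.6539 (×30).
W = 19.617794 / 103 = 0.1905.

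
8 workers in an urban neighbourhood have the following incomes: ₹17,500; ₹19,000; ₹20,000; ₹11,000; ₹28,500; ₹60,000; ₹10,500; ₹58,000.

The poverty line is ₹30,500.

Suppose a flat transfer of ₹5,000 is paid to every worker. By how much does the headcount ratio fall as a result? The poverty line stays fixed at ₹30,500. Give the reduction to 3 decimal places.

Before: below the line — ₹10,500, ₹11,000, ₹17,500, ₹19,000, ₹20,000, ₹28,500; headcount ratio = 0.75000.
After the ₹5,000 transfer: below the line — ₹15,500, ₹16,000, ₹22,500, ₹24,000, ₹25,000; headcount ratio = 0.62500.
Reduction = 0.75000 − 0.62500 = 0.125.

0.125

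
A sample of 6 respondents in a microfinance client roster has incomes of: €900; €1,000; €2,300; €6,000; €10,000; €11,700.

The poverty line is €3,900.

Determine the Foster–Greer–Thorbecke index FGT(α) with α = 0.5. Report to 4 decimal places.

0.3966

Below z: €900, €1,000, €2,300 (q = 3 of N = 6).
Relative gaps: (3900−900)/3900 = 0.7692; (3900−1000)/3900 = 0.7436; (3900−2300)/3900 = 0.4103.
Raised to α = 0.5: 0.87706; 0.86232; 0.64051.
Sum = 2.379887; FGT(0.5) = 2.379887 / 6 = 0.3966.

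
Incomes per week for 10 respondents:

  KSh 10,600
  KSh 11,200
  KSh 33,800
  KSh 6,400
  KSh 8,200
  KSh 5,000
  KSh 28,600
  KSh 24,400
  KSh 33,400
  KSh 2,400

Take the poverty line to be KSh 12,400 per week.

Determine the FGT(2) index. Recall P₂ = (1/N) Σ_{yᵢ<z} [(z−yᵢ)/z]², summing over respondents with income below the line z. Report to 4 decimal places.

0.1386

Below the line: KSh 2,400, KSh 5,000, KSh 6,400, KSh 8,200, KSh 10,600, KSh 11,200 (q = 6 of N = 10).
Gap ratios (z−y)/z: (12400−2400)/12400 = 0.8065; (12400−5000)/12400 = 0.5968; (12400−6400)/12400 = 0.4839; (12400−8200)/12400 = 0.3387; (12400−10600)/12400 = 0.1452; (12400−11200)/12400 = 0.0968.
Squared: 0.6504; 0.3561; 0.2341; 0.1147; 0.0211; 0.0094.
Sum = 1.385796; P₂ = 1.385796 / 10 = 0.1386.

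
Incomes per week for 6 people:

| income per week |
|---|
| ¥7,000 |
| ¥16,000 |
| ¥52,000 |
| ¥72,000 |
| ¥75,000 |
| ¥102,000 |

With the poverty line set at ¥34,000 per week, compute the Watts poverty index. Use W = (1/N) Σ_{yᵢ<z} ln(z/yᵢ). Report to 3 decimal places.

Incomes under z: ¥7,000, ¥16,000 (q = 2 of N = 6).
Log shortfalls: ln(34000/7000) = 1.5805; ln(34000/16000) = 0.7538.
W = 2.334222 / 6 = 0.389.

0.389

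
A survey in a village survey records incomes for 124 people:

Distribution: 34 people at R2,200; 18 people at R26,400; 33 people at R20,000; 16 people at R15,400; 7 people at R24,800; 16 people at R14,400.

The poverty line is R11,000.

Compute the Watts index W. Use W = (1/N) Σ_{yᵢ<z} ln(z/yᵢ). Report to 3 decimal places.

0.441

Incomes under z: 34×R2,200 (q = 34 of N = 124).
ln(z/y) terms: ln(11000/2200) = 1.6094 (×34).
W = 54.720889 / 124 = 0.441.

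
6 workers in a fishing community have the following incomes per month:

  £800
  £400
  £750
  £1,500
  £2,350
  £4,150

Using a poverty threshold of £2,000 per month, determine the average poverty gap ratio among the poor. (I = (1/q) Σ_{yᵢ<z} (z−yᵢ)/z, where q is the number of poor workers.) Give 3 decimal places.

Incomes under z: £400, £750, £800, £1,500 (q = 4 of N = 6).
Shortfall ratios (z−y)/z: 0.8000, 0.6250, 0.6000, 0.2500; sum = 2.275000.
The income-gap ratio divides by q (the poor only): 2.275000 / 4 = 0.569.

0.569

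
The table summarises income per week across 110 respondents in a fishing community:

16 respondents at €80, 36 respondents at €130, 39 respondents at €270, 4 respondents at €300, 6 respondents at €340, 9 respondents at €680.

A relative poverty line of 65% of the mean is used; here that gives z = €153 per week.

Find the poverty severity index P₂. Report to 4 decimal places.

Below the line: 16×€80, 36×€130 (q = 52 of N = 110).
Gap ratios (z−y)/z: (153−80)/153 = 0.4771 (×16); (153−130)/153 = 0.1503 (×36).
Squared: 0.2276 (×16); 0.0226 (×36).
Sum = 4.455893; P₂ = 4.455893 / 110 = 0.0405.

0.0405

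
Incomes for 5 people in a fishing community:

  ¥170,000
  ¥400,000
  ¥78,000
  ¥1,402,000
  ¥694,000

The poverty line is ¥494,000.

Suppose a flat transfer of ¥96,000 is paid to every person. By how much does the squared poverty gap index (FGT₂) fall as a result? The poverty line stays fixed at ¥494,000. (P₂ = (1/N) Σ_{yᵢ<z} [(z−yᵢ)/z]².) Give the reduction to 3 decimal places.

0.109

Before: below the line — ¥78,000, ¥170,000, ¥400,000; squared poverty gap index (FGT₂) = 0.23510.
After the ¥96,000 transfer: below the line — ¥174,000, ¥266,000; squared poverty gap index (FGT₂) = 0.12653.
Reduction = 0.23510 − 0.12653 = 0.109.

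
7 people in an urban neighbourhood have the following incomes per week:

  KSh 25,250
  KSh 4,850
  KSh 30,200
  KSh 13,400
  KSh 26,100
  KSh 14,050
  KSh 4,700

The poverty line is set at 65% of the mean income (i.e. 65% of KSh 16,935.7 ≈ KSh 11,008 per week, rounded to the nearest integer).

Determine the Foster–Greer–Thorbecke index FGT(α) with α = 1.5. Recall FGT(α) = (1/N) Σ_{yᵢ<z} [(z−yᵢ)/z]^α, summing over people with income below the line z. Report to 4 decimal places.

0.1217

Below z: KSh 4,700, KSh 4,850 (q = 2 of N = 7).
Relative gaps: (11008−4700)/11008 = 0.5730; (11008−4850)/11008 = 0.5594.
Raised to α = 1.5: 0.43379; 0.41841.
Sum = 0.852190; FGT(1.5) = 0.852190 / 7 = 0.1217.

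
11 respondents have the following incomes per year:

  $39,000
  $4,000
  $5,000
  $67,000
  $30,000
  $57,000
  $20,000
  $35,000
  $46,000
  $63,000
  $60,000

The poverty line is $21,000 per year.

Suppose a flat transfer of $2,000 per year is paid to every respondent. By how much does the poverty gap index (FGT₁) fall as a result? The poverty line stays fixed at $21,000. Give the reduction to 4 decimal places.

Before: below the line — $4,000, $5,000, $20,000; poverty gap index (FGT₁) = 0.147186.
After the $2,000 transfer: below the line — $6,000, $7,000; poverty gap index (FGT₁) = 0.125541.
Reduction = 0.147186 − 0.125541 = 0.0216.

0.0216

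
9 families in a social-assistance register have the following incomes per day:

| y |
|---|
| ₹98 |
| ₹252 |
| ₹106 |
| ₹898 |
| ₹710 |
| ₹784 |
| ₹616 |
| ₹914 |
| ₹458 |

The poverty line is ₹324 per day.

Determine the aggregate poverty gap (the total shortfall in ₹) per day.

₹516

Below z: ₹98, ₹106, ₹252 (q = 3 of N = 9).
Individual gaps: 324−98 = 226; 324−106 = 218; 324−252 = 72.
Aggregate gap = ₹516.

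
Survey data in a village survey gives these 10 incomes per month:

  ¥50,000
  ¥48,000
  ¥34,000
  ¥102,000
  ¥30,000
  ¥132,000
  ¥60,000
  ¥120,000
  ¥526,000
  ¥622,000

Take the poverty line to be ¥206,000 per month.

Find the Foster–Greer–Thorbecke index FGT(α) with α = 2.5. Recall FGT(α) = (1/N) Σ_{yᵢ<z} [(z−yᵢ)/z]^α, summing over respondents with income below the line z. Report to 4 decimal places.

0.3120

Incomes under z: ¥30,000, ¥34,000, ¥48,000, ¥50,000, ¥60,000, ¥102,000, ¥120,000, ¥132,000 (q = 8 of N = 10).
Gap ratios (z−y)/z: (206000−30000)/206000 = 0.8544; (206000−34000)/206000 = 0.8350; (206000−48000)/206000 = 0.7670; (206000−50000)/206000 = 0.7573; (206000−60000)/206000 = 0.7087; (206000−102000)/206000 = 0.5049; (206000−120000)/206000 = 0.4175; (206000−132000)/206000 = 0.3592.
Raised to α = 2.5: 0.67470; 0.63702; 0.51520; 0.49905; 0.42288; 0.18110; 0.11261; 0.07734.
Sum = 3.119900; FGT(2.5) = 3.119900 / 10 = 0.3120.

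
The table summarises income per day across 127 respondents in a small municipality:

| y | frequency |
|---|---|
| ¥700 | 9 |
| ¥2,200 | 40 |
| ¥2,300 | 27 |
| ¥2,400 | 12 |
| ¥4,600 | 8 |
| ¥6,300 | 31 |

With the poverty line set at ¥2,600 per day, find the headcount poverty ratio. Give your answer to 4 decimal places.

0.6929

88 of the 127 respondents have income below ¥2,600.
H = 88/127 = 0.6929.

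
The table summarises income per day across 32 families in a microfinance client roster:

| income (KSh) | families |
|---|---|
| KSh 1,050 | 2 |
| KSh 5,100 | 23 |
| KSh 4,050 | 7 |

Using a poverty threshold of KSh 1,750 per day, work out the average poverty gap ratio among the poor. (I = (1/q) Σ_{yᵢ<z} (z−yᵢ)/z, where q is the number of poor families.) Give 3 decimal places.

0.400

Incomes under z: 2×KSh 1,050 (q = 2 of N = 32).
Shortfall ratios (z−y)/z: 0.4000 (×2); sum = 0.800000.
I averages over the q = 2 poor units only: 0.800000 / 2 = 0.400.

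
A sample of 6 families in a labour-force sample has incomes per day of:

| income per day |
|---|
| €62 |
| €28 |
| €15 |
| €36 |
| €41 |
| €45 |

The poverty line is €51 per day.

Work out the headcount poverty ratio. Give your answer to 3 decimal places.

0.833

5 of the 6 families have income below €51.
H = 5/6 = 0.833.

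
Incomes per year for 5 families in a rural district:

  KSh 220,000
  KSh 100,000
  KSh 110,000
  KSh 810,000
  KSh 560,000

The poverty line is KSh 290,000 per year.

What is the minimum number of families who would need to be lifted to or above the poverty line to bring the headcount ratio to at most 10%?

3

Currently q = 3 of N = 5 are below the line (H = 0.600).
A headcount ratio of at most 10% allows at most ⌊0.10 × 5⌋ = 0 poor families.
So at least 3 − 0 = 3 must be lifted.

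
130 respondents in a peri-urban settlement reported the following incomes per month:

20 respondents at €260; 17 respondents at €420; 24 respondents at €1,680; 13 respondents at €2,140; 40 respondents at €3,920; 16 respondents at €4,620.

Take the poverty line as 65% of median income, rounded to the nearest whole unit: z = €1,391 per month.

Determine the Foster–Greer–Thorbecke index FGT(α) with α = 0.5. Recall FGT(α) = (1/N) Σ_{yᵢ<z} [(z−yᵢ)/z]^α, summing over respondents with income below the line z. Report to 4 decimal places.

Below z: 20×€260, 17×€420 (q = 37 of N = 130).
Relative gaps: (1391−260)/1391 = 0.8131 (×20); (1391−420)/1391 = 0.6981 (×17).
Raised to α = 0.5: 0.90171 (×20); 0.83550 (×17).
Sum = 32.237722; FGT(0.5) = 32.237722 / 130 = 0.2480.

0.2480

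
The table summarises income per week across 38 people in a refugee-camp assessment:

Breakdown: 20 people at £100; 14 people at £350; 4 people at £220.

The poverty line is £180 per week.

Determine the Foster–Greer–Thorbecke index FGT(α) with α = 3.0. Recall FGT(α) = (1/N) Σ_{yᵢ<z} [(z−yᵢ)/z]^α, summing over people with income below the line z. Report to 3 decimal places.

Below the line: 20×£100 (q = 20 of N = 38).
Normalized shortfalls: (180−100)/180 = 0.4444 (×20).
Raised to α = 3.0: 0.08779 (×20).
Sum = 1.755830; FGT(3.0) = 1.755830 / 38 = 0.046.

0.046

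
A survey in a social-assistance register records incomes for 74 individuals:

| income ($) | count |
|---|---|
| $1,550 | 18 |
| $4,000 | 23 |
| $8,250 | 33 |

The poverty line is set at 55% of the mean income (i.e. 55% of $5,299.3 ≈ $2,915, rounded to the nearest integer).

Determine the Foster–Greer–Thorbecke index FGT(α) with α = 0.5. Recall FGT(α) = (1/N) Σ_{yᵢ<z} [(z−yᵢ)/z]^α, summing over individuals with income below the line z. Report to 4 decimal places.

Incomes under z: 18×$1,550 (q = 18 of N = 74).
Normalized shortfalls: (2915−1550)/2915 = 0.4683 (×18).
Raised to α = 0.5: 0.68430 (×18).
Sum = 12.317414; FGT(0.5) = 12.317414 / 74 = 0.1665.

0.1665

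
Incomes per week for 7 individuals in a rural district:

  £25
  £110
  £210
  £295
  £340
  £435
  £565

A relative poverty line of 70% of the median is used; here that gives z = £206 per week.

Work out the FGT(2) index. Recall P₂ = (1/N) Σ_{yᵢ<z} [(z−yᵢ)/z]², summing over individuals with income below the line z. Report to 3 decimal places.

0.141

Below z: £25, £110 (q = 2 of N = 7).
Shortfall ratios: (206−25)/206 = 0.8786; (206−110)/206 = 0.4660.
Squared: 0.7720; 0.2172.
Sum = 0.989184; P₂ = 0.989184 / 7 = 0.141.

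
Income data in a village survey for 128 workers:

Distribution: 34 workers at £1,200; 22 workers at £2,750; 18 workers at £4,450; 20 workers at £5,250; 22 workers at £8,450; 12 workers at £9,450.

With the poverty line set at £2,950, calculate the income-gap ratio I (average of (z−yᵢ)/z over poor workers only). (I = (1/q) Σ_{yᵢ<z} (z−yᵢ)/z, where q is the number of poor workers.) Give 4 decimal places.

Below z: 34×£1,200, 22×£2,750 (q = 56 of N = 128).
Shortfall ratios (z−y)/z: 0.5932 (×34), 0.0678 (×22); sum = 21.661017.
I averages over the q = 56 poor units only: 21.661017 / 56 = 0.3868.

0.3868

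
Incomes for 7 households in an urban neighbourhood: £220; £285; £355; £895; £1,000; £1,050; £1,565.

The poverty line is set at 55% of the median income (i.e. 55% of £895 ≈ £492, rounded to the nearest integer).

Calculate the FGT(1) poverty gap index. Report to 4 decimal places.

Poor units: £220, £285, £355 (q = 3 of N = 7).
Normalized shortfalls: (492−220)/492 = 0.5528; (492−285)/492 = 0.4207; (492−355)/492 = 0.2785.
Σ = 1.252033. Dividing by the full population N = 7 gives P₁ = 0.1789.

0.1789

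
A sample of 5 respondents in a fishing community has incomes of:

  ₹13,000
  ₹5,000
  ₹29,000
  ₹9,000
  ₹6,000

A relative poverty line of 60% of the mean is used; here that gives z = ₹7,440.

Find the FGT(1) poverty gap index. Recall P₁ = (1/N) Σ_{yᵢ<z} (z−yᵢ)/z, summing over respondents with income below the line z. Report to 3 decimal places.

Poor units: ₹5,000, ₹6,000 (q = 2 of N = 5).
Shortfall ratios: (7440−5000)/7440 = 0.3280; (7440−6000)/7440 = 0.1935.
Σ = 0.521505. Dividing by the full population N = 5 gives P₁ = 0.104.

0.104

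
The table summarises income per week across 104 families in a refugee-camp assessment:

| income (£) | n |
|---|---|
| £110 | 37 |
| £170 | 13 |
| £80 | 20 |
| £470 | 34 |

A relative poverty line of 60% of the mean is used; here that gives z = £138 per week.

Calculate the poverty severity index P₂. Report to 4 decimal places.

0.0486

Below the line: 20×£80, 37×£110 (q = 57 of N = 104).
Gap ratios (z−y)/z: (138−80)/138 = 0.4203 (×20); (138−110)/138 = 0.2029 (×37).
Squared: 0.1766 (×20); 0.0412 (×37).
Sum = 5.056081; P₂ = 5.056081 / 104 = 0.0486.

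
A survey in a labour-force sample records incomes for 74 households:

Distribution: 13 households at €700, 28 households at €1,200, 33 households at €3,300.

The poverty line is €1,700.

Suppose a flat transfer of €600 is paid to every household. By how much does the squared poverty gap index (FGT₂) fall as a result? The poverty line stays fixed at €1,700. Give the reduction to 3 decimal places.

0.084

Before: below the line — 13×€700, 28×€1,200; squared poverty gap index (FGT₂) = 0.09352.
After the €600 transfer: below the line — 13×€1,300; squared poverty gap index (FGT₂) = 0.00973.
Reduction = 0.09352 − 0.00973 = 0.084.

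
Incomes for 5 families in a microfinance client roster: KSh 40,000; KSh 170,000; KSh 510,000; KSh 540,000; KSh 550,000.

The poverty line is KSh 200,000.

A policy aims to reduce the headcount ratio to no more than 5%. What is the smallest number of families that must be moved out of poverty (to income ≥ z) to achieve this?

Currently q = 2 of N = 5 are below the line (H = 0.400).
A headcount ratio of at most 5% allows at most ⌊0.05 × 5⌋ = 0 poor families.
So at least 2 − 0 = 2 must be lifted.

2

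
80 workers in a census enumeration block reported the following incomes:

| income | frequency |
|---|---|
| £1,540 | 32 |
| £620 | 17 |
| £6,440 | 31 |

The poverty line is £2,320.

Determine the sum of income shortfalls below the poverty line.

Below the line: 17×£620, 32×£1,540 (q = 49 of N = 80).
Individual gaps: 17×(2320−620) = 28900; 32×(2320−1540) = 24960.
Aggregate gap = £53,860.

£53,860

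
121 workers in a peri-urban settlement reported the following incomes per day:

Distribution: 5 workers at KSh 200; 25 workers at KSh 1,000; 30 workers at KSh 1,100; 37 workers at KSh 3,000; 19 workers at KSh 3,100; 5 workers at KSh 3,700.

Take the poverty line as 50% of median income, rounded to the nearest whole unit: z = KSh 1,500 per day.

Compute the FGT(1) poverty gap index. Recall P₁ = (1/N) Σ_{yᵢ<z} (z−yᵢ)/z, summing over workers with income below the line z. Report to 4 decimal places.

0.1708

Poor units: 5×KSh 200, 25×KSh 1,000, 30×KSh 1,100 (q = 60 of N = 121).
Shortfall ratios: (1500−200)/1500 = 0.8667 (×5); (1500−1000)/1500 = 0.3333 (×25); (1500−1100)/1500 = 0.2667 (×30).
Sum of shortfalls = 20.666667; P₁ averages over all N: 20.666667 / 121 = 0.1708.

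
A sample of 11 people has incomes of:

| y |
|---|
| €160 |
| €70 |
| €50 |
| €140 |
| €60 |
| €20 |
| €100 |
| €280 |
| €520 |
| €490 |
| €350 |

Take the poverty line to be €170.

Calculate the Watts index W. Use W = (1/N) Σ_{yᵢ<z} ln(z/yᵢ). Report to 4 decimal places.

0.5525

Below z: €20, €50, €60, €70, €100, €140, €160 (q = 7 of N = 11).
Log shortfalls: ln(170/20) = 2.1401; ln(170/50) = 1.2238; ln(170/60) = 1.0415; ln(170/70) = 0.8873; ln(170/100) = 0.5306; ln(170/140) = 0.1942; ln(170/160) = 0.0606.
W = 6.078008 / 11 = 0.5525.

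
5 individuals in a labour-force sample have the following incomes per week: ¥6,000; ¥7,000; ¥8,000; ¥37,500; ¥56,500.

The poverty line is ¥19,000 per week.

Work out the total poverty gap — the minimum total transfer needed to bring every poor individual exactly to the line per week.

¥36,000

Below z: ¥6,000, ¥7,000, ¥8,000 (q = 3 of N = 5).
Individual gaps: 19000−6000 = 13000; 19000−7000 = 12000; 19000−8000 = 11000.
Aggregate gap = ¥36,000.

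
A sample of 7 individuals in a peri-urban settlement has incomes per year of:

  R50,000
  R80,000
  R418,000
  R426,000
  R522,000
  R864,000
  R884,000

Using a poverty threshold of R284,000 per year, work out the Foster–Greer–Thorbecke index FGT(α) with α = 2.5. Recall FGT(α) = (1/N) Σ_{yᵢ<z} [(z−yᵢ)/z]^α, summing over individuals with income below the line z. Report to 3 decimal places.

Below the line: R50,000, R80,000 (q = 2 of N = 7).
Normalized shortfalls: (284000−50000)/284000 = 0.8239; (284000−80000)/284000 = 0.7183.
Raised to α = 2.5: 0.61623; 0.43730.
Sum = 1.053531; FGT(2.5) = 1.053531 / 7 = 0.151.

0.151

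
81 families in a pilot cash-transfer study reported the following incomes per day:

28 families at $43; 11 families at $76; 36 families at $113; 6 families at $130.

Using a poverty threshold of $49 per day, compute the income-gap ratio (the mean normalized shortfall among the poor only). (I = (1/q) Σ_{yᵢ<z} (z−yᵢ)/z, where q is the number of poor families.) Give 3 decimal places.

0.122

Incomes under z: 28×$43 (q = 28 of N = 81).
Relative gaps: 0.1224 (×28); sum = 3.428571.
The income-gap ratio divides by q (the poor only): 3.428571 / 28 = 0.122.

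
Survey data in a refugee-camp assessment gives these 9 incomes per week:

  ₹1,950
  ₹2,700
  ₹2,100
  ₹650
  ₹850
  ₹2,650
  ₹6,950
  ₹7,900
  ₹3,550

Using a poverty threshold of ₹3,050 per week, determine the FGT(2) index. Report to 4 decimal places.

0.1552

Below the line: ₹650, ₹850, ₹1,950, ₹2,100, ₹2,650, ₹2,700 (q = 6 of N = 9).
Shortfall ratios: (3050−650)/3050 = 0.7869; (3050−850)/3050 = 0.7213; (3050−1950)/3050 = 0.3607; (3050−2100)/3050 = 0.3115; (3050−2650)/3050 = 0.1311; (3050−2700)/3050 = 0.1148.
Squared: 0.6192; 0.5203; 0.1301; 0.0970; 0.0172; 0.0132.
Sum = 1.396936; P₂ = 1.396936 / 9 = 0.1552.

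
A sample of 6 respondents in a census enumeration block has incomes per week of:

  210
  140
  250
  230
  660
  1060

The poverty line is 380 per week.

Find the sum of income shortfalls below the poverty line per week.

690

Incomes under z: 140, 210, 230, 250 (q = 4 of N = 6).
Individual gaps: 380−140 = 240; 380−210 = 170; 380−230 = 150; 380−250 = 130.
Aggregate gap = 690.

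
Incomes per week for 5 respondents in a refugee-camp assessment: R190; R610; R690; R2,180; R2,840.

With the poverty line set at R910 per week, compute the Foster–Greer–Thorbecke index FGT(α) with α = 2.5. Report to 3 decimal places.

0.130

Poor units: R190, R610, R690 (q = 3 of N = 5).
Shortfall ratios: (910−190)/910 = 0.7912; (910−610)/910 = 0.3297; (910−690)/910 = 0.2418.
Raised to α = 2.5: 0.55684; 0.06240; 0.02874.
Sum = 0.647977; FGT(2.5) = 0.647977 / 5 = 0.130.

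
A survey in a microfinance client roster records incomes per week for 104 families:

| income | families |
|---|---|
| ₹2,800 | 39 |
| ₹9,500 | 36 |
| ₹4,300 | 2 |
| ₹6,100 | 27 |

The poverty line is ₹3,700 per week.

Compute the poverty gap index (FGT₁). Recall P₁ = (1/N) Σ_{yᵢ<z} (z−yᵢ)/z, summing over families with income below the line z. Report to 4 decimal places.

Below z: 39×₹2,800 (q = 39 of N = 104).
Normalized shortfalls: (3700−2800)/3700 = 0.2432 (×39).
Σ = 9.486486. Dividing by the full population N = 104 gives P₁ = 0.0912.

0.0912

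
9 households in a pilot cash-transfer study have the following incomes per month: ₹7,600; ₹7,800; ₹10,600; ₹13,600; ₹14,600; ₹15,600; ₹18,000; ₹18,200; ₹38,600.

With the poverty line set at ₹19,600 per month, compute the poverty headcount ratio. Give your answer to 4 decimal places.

0.8889

8 of the 9 households have income below ₹19,600.
H = 8/9 = 0.8889.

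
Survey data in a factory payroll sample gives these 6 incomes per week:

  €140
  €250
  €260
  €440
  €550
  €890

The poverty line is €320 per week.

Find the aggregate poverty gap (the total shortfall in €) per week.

Below the line: €140, €250, €260 (q = 3 of N = 6).
Individual gaps: 320−140 = 180; 320−250 = 70; 320−260 = 60.
Aggregate gap = €310.

€310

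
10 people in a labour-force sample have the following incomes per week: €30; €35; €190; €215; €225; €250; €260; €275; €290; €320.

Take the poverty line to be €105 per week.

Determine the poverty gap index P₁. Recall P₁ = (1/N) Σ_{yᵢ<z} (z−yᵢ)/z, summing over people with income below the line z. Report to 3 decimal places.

0.138

Below the line: €30, €35 (q = 2 of N = 10).
Gap ratios (z−y)/z: (105−30)/105 = 0.7143; (105−35)/105 = 0.6667.
Σ = 1.380952. Dividing by the full population N = 10 gives P₁ = 0.138.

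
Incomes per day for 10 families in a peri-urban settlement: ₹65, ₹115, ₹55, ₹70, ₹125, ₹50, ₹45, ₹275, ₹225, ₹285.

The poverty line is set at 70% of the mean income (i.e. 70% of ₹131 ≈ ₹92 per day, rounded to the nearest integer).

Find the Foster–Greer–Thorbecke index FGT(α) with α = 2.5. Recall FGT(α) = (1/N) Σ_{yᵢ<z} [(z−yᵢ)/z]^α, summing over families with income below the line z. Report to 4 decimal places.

0.0505

Below the line: ₹45, ₹50, ₹55, ₹65, ₹70 (q = 5 of N = 10).
Gap ratios (z−y)/z: (92−45)/92 = 0.5109; (92−50)/92 = 0.4565; (92−55)/92 = 0.4022; (92−65)/92 = 0.2935; (92−70)/92 = 0.2391.
Raised to α = 2.5: 0.18654; 0.14082; 0.10257; 0.04666; 0.02796.
Sum = 0.504554; FGT(2.5) = 0.504554 / 10 = 0.0505.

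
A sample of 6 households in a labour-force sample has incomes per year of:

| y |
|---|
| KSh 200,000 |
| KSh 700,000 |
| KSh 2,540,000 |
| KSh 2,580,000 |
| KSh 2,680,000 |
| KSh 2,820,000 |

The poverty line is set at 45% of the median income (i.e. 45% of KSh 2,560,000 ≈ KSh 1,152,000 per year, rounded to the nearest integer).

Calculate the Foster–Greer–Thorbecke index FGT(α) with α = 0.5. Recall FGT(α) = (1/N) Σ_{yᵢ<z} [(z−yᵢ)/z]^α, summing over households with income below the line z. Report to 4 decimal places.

Below the line: KSh 200,000, KSh 700,000 (q = 2 of N = 6).
Gap ratios (z−y)/z: (1152000−200000)/1152000 = 0.8264; (1152000−700000)/1152000 = 0.3924.
Raised to α = 0.5: 0.90906; 0.62639.
Sum = 1.535447; FGT(0.5) = 1.535447 / 6 = 0.2559.

0.2559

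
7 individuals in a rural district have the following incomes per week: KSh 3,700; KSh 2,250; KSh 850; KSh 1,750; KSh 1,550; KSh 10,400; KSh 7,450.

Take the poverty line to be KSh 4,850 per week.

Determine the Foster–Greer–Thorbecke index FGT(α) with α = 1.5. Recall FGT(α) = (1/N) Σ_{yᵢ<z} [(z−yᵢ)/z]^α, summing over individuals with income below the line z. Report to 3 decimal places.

0.333

Below the line: KSh 850, KSh 1,550, KSh 1,750, KSh 2,250, KSh 3,700 (q = 5 of N = 7).
Relative gaps: (4850−850)/4850 = 0.8247; (4850−1550)/4850 = 0.6804; (4850−1750)/4850 = 0.6392; (4850−2250)/4850 = 0.5361; (4850−3700)/4850 = 0.2371.
Raised to α = 1.5: 0.74899; 0.56125; 0.51101; 0.39251; 0.11546.
Sum = 2.329223; FGT(1.5) = 2.329223 / 7 = 0.333.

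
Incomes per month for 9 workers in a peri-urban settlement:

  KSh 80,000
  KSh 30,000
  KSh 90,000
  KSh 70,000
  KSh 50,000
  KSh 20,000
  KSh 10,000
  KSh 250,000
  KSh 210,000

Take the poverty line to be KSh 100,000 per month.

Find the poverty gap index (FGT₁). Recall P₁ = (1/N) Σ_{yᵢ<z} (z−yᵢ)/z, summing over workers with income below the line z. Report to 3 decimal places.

Poor units: KSh 10,000, KSh 20,000, KSh 30,000, KSh 50,000, KSh 70,000, KSh 80,000, KSh 90,000 (q = 7 of N = 9).
Normalized shortfalls: (100000−10000)/100000 = 0.9000; (100000−20000)/100000 = 0.8000; (100000−30000)/100000 = 0.7000; (100000−50000)/100000 = 0.5000; (100000−70000)/100000 = 0.3000; (100000−80000)/100000 = 0.2000; (100000−90000)/100000 = 0.1000.
Sum of shortfalls = 3.500000; P₁ averages over all N: 3.500000 / 9 = 0.389.

0.389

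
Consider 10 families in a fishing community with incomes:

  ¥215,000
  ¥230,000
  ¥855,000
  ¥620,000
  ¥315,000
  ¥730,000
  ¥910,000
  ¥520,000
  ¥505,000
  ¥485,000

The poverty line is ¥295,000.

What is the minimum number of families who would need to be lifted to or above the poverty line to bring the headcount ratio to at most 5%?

2

2 of the 10 families are poor, so H = 2/10 = 0.200.
A headcount ratio of at most 5% allows at most ⌊0.05 × 10⌋ = 0 poor families.
So at least 2 − 0 = 2 must be lifted.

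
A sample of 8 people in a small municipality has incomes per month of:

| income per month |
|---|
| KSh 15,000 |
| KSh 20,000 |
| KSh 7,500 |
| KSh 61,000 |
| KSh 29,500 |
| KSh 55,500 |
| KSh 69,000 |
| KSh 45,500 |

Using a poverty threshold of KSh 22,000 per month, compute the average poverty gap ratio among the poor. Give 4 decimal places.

0.3561

Poor units: KSh 7,500, KSh 15,000, KSh 20,000 (q = 3 of N = 8).
Relative gaps: 0.6591, 0.3182, 0.0909; sum = 1.068182.
The income-gap ratio divides by q (the poor only): 1.068182 / 3 = 0.3561.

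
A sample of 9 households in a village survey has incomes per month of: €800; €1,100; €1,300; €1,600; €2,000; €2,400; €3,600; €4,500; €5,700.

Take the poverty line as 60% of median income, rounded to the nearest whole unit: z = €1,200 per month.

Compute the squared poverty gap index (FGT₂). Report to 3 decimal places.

Incomes under z: €800, €1,100 (q = 2 of N = 9).
Shortfall ratios: (1200−800)/1200 = 0.3333; (1200−1100)/1200 = 0.0833.
Squared: 0.1111; 0.0069.
Sum = 0.118056; P₂ = 0.118056 / 9 = 0.013.

0.013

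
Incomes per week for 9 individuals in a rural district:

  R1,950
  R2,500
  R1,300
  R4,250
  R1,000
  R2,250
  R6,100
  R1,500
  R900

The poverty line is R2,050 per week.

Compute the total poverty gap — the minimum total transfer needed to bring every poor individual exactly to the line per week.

R3,600

Below z: R900, R1,000, R1,300, R1,500, R1,950 (q = 5 of N = 9).
Individual gaps: 2050−900 = 1150; 2050−1000 = 1050; 2050−1300 = 750; 2050−1500 = 550; 2050−1950 = 100.
Aggregate gap = R3,600.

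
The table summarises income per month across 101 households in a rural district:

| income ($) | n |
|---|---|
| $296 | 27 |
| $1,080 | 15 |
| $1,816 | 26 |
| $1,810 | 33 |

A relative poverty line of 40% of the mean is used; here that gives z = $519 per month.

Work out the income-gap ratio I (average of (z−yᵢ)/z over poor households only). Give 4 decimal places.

Below the line: 27×$296 (q = 27 of N = 101).
Shortfall ratios (z−y)/z: 0.4297 (×27); sum = 11.601156.
I averages over the q = 27 poor units only: 11.601156 / 27 = 0.4297.

0.4297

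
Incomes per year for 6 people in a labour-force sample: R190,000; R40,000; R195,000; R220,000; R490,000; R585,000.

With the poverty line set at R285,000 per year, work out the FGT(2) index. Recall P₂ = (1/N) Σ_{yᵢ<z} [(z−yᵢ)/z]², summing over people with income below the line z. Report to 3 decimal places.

0.167

Below z: R40,000, R190,000, R195,000, R220,000 (q = 4 of N = 6).
Relative gaps: (285000−40000)/285000 = 0.8596; (285000−190000)/285000 = 0.3333; (285000−195000)/285000 = 0.3158; (285000−220000)/285000 = 0.2281.
Squared: 0.7390; 0.1111; 0.0997; 0.0520.
Sum = 1.001847; P₂ = 1.001847 / 6 = 0.167.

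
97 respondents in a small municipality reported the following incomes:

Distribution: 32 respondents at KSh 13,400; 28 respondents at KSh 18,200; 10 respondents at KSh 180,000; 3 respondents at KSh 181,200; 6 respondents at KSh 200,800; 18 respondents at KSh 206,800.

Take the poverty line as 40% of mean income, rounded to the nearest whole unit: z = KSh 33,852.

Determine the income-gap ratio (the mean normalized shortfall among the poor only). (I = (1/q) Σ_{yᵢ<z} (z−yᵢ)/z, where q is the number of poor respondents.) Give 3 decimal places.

0.538

Below z: 32×KSh 13,400, 28×KSh 18,200 (q = 60 of N = 97).
Shortfall ratios (z−y)/z: 0.6042 (×32), 0.4624 (×28); sum = 32.279334.
I averages over the q = 60 poor units only: 32.279334 / 60 = 0.538.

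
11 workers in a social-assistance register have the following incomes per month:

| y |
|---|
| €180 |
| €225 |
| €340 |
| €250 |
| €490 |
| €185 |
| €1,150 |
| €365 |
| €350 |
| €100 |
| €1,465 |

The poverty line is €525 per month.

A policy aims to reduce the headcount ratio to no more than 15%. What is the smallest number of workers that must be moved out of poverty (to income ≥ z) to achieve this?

8

Currently q = 9 of N = 11 are below the line (H = 0.818).
A headcount ratio of at most 15% allows at most ⌊0.15 × 11⌋ = 1 poor workers.
So at least 9 − 1 = 8 must be lifted.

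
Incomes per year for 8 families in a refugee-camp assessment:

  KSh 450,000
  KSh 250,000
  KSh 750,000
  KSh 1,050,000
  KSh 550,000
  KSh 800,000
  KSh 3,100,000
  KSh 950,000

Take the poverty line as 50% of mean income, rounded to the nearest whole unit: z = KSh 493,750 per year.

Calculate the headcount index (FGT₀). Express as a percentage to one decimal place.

2 of the 8 families have income below KSh 493,750.
H = 2/8 = 25.0%.

25.0%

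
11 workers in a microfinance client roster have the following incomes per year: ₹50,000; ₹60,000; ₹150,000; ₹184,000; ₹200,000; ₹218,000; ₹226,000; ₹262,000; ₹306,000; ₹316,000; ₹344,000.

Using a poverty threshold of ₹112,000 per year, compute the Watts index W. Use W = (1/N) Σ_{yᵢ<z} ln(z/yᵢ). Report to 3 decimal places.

0.130

Incomes under z: ₹50,000, ₹60,000 (q = 2 of N = 11).
ln(z/y) terms: ln(112000/50000) = 0.8065; ln(112000/60000) = 0.6242.
W = 1.430630 / 11 = 0.130.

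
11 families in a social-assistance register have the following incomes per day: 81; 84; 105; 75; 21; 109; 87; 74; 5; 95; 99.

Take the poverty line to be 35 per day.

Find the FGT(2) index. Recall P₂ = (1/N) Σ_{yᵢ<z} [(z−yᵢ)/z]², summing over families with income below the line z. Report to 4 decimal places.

Below z: 5, 21 (q = 2 of N = 11).
Relative gaps: (35−5)/35 = 0.8571; (35−21)/35 = 0.4000.
Squared: 0.7347; 0.1600.
Sum = 0.894694; P₂ = 0.894694 / 11 = 0.0813.

0.0813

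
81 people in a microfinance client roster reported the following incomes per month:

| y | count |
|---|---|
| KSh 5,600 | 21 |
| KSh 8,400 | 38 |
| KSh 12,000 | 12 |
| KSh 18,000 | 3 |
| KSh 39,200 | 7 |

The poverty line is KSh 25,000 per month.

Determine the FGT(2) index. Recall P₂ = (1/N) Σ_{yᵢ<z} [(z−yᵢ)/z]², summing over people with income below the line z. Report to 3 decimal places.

Poor units: 21×KSh 5,600, 38×KSh 8,400, 12×KSh 12,000, 3×KSh 18,000 (q = 74 of N = 81).
Normalized shortfalls: (25000−5600)/25000 = 0.7760 (×21); (25000−8400)/25000 = 0.6640 (×38); (25000−12000)/25000 = 0.5200 (×12); (25000−18000)/25000 = 0.2800 (×3).
Squared: 0.6022 (×21); 0.4409 (×38); 0.2704 (×12); 0.0784 (×3).
Sum = 32.879744; P₂ = 32.879744 / 81 = 0.406.

0.406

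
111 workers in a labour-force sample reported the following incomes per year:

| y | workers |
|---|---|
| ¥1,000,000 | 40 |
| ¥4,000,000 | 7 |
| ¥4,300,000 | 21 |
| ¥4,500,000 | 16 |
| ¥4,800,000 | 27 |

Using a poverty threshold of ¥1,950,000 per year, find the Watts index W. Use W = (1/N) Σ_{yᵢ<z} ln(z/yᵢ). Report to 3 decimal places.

0.241

Below the line: 40×¥1,000,000 (q = 40 of N = 111).
ln(z/y) terms: ln(1950000/1000000) = 0.6678 (×40).
W = 26.713175 / 111 = 0.241.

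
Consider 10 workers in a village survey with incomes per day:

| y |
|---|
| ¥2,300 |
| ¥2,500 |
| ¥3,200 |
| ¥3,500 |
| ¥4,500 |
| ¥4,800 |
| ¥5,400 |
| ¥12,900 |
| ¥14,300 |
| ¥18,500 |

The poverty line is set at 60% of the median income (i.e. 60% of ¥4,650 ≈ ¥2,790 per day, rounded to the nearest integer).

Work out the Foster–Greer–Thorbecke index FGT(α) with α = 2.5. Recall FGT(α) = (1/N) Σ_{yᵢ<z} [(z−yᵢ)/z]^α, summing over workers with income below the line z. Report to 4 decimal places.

0.0016

Below z: ¥2,300, ¥2,500 (q = 2 of N = 10).
Gap ratios (z−y)/z: (2790−2300)/2790 = 0.1756; (2790−2500)/2790 = 0.1039.
Raised to α = 2.5: 0.01293; 0.00348.
Sum = 0.016410; FGT(2.5) = 0.016410 / 10 = 0.0016.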